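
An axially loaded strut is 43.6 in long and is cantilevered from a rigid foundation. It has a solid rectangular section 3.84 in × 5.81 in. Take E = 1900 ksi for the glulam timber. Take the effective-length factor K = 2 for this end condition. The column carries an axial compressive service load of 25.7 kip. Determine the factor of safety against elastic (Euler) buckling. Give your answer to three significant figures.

Buckling occurs about the weak axis: I_min = h·b³/12 with b = 3.84 in (the shorter side).
I_min = 5.81×3.84³/12 = 27.42 in⁴
Effective length L_e = K·L = 2 × 43.6 = 87.20 in
P_cr = π²EI / L_e² = π² × 1900×10³ × 27.42 / 87.20² = 6.761×10^4 lb
Factor of safety n = P_cr / P = 67.610 / 25.7 = 2.63

n ≈ 2.63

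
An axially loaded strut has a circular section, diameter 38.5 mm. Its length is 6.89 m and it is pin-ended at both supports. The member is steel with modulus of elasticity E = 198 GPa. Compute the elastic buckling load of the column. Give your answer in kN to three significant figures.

I = πd⁴/64 = π×38.5⁴/64 = 1.078×10^5 mm⁴
I = 1.078×10^5 mm⁴ = 1.078×10^-7 m⁴
Effective length L_e = K·L = 1 × 6.89 = 6.890 m
P_cr = π²EI / L_e² = π² × 198×10⁹ × 1.078×10^-7 / 6.890² = 4.440×10^3 N

P_cr ≈ 4.44 kN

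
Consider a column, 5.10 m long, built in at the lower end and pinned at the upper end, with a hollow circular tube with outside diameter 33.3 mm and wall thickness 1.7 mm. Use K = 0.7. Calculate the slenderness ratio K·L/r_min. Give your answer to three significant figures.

λ ≈ 319

Inner diameter d_i = 33.3 − 2×1.7 = 29.90 mm
I = π(d_o⁴ − d_i⁴)/64 = π(33.3⁴ − 29.90⁴)/64 = 2.113×10^4 mm⁴
A = 168.8 mm²;  r_min = √(I/A) = √(2.113×10^4/168.8) = 11.19 mm
L_e = K·L = 0.7 × 5.10 m = 3.570 m = 3570.0 mm
λ = L_e / r_min = 3570.0 / 11.19 = 319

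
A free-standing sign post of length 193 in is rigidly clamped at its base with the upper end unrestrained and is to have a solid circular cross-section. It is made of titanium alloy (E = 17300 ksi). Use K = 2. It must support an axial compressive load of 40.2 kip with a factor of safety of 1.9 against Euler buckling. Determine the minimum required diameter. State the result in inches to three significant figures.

d ≈ 6.07 in

Required P_cr = n·P = 1.9 × 40.2 = 76.38 kip
L_e = K·L = 2 × 193 = 386.0 in
Required I = P_cr·L_e²/(π²E) = 7.638×10^4 × 386.0² / (π² × 1.73×10^7) = 66.65 in⁴
Solid circle: I = πd⁴/64  ⇒  d = (64I/π)^(1/4) = (64×66.65/π)^(1/4) = 6.07 in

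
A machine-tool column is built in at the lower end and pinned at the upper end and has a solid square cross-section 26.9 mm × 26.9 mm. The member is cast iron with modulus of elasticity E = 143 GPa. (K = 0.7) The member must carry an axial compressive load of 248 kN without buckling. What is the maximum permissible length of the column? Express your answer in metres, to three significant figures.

L_max ≈ 0.712 m

I = a⁴/12 = 26.9⁴/12 = 4.363×10^4 mm⁴
I = 4.363×10^-8 m⁴
At the buckling limit P_cr = P = 2.480×10^5 N
From P_cr = π²EI/(K·L)²:  L = (1/K)·√(π²EI/P_cr) = (1/0.7)·√(π²×1.43×10^11×4.363×10^-8/2.480×10^5)
L = 0.712 m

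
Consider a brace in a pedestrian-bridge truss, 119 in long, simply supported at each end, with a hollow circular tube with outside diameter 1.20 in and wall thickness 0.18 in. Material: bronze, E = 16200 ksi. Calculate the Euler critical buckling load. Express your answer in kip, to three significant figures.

Inner diameter d_i = 1.20 − 2×0.18 = 0.8400 in
I = π(d_o⁴ − d_i⁴)/64 = π(1.20⁴ − 0.8400⁴)/64 = 7.735×10^-2 in⁴
Effective length L_e = K·L = 1 × 119 = 119.0 in
P_cr = π²EI / L_e² = π² × 16200×10³ × 7.735×10^-2 / 119.0² = 873.3 lb

P_cr ≈ 0.873 kip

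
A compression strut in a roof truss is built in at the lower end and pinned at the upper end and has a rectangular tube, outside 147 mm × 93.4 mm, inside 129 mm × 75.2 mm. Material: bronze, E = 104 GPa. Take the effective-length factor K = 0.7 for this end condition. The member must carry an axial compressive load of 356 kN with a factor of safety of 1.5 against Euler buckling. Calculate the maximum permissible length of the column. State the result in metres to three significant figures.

L_max ≈ 4.61 m

Weak-axis I_min = (h_o·b_o³ − h_i·b_i³)/12 with b_o = 93.4, b_i = 75.20 mm (shorter outer/inner sides).
I_min = (147×93.4³ − 129.0×75.20³)/12 = 5.410×10^6 mm⁴
I = 5.410×10^-6 m⁴
Required critical load P_cr = n·P = 1.5 × 356 = 534.0 kN = 5.340×10^5 N
From P_cr = π²EI/(K·L)²:  L = (1/K)·√(π²EI/P_cr) = (1/0.7)·√(π²×1.04×10^11×5.410×10^-6/5.340×10^5)
L = 4.61 m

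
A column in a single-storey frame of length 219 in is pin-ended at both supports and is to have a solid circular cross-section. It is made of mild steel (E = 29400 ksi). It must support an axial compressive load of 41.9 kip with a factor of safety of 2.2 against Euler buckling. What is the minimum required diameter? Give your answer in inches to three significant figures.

d ≈ 4.20 in

Required P_cr = n·P = 2.2 × 41.9 = 92.18 kip
L_e = K·L = 1 × 219 = 219.0 in
Required I = P_cr·L_e²/(π²E) = 9.218×10^4 × 219.0² / (π² × 2.94×10^7) = 15.24 in⁴
Solid circle: I = πd⁴/64  ⇒  d = (64I/π)^(1/4) = (64×15.24/π)^(1/4) = 4.20 in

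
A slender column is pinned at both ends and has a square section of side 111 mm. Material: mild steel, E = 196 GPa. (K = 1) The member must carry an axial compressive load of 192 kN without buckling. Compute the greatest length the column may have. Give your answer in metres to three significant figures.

I = a⁴/12 = 111⁴/12 = 1.265×10^7 mm⁴
I = 1.265×10^-5 m⁴
At the buckling limit P_cr = P = 1.920×10^5 N
From P_cr = π²EI/(K·L)²:  L = (1/K)·√(π²EI/P_cr) = (1/1)·√(π²×1.96×10^11×1.265×10^-5/1.920×10^5)
L = 11.3 m

L_max ≈ 11.3 m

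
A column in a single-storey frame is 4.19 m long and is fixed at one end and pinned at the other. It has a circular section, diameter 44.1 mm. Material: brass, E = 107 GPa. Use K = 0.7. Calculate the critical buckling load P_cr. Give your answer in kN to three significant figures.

P_cr ≈ 22.8 kN

I = πd⁴/64 = π×44.1⁴/64 = 1.857×10^5 mm⁴
I = 1.857×10^5 mm⁴ = 1.857×10^-7 m⁴
Effective length L_e = K·L = 0.7 × 4.19 = 2.933 m
P_cr = π²EI / L_e² = π² × 107×10⁹ × 1.857×10^-7 / 2.933² = 2.279×10^4 N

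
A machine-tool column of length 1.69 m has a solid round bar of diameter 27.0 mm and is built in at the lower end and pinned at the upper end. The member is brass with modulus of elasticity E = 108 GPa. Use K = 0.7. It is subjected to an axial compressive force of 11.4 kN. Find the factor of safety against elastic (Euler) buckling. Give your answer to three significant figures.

I = πd⁴/64 = π×27.0⁴/64 = 2.609×10^4 mm⁴
I = 2.609×10^4 mm⁴ = 2.609×10^-8 m⁴
Effective length L_e = K·L = 0.7 × 1.69 = 1.183 m
P_cr = π²EI / L_e² = π² × 108×10⁹ × 2.609×10^-8 / 1.183² = 1.987×10^4 N
Factor of safety n = P_cr / P = 19.869 / 11.4 = 1.74

n ≈ 1.74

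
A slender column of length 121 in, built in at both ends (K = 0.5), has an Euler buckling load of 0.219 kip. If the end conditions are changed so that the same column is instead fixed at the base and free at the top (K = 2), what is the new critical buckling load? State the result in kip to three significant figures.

P_cr ∝ 1/K², so P_cr,new = P_cr,old × (K_old/K_new)² = 0.219 × (0.5/2)²
= 0.219 × 0.06250 = 0.0137 kip

P_cr ≈ 0.0137 kip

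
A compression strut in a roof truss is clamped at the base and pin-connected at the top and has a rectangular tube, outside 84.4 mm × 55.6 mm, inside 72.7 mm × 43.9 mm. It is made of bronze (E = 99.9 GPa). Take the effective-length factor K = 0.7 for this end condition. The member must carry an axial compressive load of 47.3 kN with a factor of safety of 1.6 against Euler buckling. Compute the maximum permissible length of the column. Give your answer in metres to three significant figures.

Weak-axis I_min = (h_o·b_o³ − h_i·b_i³)/12 with b_o = 55.6, b_i = 43.90 mm (shorter outer/inner sides).
I_min = (84.4×55.6³ − 72.70×43.90³)/12 = 6.963×10^5 mm⁴
I = 6.963×10^-7 m⁴
Required critical load P_cr = n·P = 1.6 × 47.3 = 75.68 kN = 7.568×10^4 N
From P_cr = π²EI/(K·L)²:  L = (1/K)·√(π²EI/P_cr) = (1/0.7)·√(π²×9.99×10^10×6.963×10^-7/7.568×10^4)
L = 4.30 m

L_max ≈ 4.30 m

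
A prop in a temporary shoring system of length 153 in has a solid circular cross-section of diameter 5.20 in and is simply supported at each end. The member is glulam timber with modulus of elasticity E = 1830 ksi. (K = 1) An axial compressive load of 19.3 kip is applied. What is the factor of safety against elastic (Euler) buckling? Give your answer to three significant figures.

I = πd⁴/64 = π×5.20⁴/64 = 35.89 in⁴
Effective length L_e = K·L = 1 × 153 = 153.0 in
P_cr = π²EI / L_e² = π² × 1830×10³ × 35.89 / 153.0² = 2.769×10^4 lb
Factor of safety n = P_cr / P = 27.692 / 19.3 = 1.43

n ≈ 1.43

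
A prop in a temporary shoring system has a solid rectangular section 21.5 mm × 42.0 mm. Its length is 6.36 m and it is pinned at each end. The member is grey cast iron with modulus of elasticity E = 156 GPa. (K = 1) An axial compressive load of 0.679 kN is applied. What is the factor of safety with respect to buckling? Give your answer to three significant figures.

n ≈ 1.95

Buckling occurs about the weak axis: I_min = h·b³/12 with b = 21.5 mm (the shorter side).
I_min = 42.0×21.5³/12 = 3.478×10^4 mm⁴
I = 3.478×10^4 mm⁴ = 3.478×10^-8 m⁴
Effective length L_e = K·L = 1 × 6.36 = 6.360 m
P_cr = π²EI / L_e² = π² × 156×10⁹ × 3.478×10^-8 / 6.360² = 1.324×10^3 N
Factor of safety n = P_cr / P = 1.3240 / 0.679 = 1.95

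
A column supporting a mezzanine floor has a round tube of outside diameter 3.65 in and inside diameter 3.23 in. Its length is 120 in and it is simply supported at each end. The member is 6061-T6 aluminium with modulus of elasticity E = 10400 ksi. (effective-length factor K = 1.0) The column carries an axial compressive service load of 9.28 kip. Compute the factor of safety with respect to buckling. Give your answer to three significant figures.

d_o = 3.65 in, d_i = 3.23 in
I = π(d_o⁴ − d_i⁴)/64 = π(3.65⁴ − 3.230⁴)/64 = 3.370 in⁴
Effective length L_e = K·L = 1 × 120 = 120.0 in
P_cr = π²EI / L_e² = π² × 10400×10³ × 3.370 / 120.0² = 2.402×10^4 lb
Factor of safety n = P_cr / P = 24.018 / 9.28 = 2.59

n ≈ 2.59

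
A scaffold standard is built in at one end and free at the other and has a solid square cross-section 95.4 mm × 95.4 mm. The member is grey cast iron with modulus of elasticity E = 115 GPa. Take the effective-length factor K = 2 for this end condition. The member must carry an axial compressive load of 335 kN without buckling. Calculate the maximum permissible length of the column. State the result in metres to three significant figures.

L_max ≈ 2.42 m

I = a⁴/12 = 95.4⁴/12 = 6.903×10^6 mm⁴
I = 6.903×10^-6 m⁴
At the buckling limit P_cr = P = 3.350×10^5 N
From P_cr = π²EI/(K·L)²:  L = (1/K)·√(π²EI/P_cr) = (1/2)·√(π²×1.15×10^11×6.903×10^-6/3.350×10^5)
L = 2.42 m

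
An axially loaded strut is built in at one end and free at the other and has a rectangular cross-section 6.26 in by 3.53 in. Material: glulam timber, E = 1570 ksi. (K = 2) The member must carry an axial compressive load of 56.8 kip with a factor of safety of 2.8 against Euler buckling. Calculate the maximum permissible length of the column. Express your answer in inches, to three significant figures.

L_max ≈ 23.6 in

Buckling occurs about the weak axis: I_min = h·b³/12 with b = 3.53 in (the shorter side).
I_min = 6.26×3.53³/12 = 22.95 in⁴
Required critical load P_cr = n·P = 2.8 × 56.8 = 159.0 kip = 1.590×10^5 lb
From P_cr = π²EI/(K·L)²:  L = (1/K)·√(π²EI/P_cr) = (1/2)·√(π²×1.57×10^6×22.95/1.590×10^5)
L = 23.6 in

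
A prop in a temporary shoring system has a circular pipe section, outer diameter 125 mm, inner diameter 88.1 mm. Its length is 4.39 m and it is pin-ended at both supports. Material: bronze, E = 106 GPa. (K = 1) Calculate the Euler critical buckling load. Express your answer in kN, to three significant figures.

d_o = 125 mm, d_i = 88.1 mm
I = π(d_o⁴ − d_i⁴)/64 = π(125⁴ − 88.10⁴)/64 = 9.027×10^6 mm⁴
I = 9.027×10^6 mm⁴ = 9.027×10^-6 m⁴
Effective length L_e = K·L = 1 × 4.39 = 4.390 m
P_cr = π²EI / L_e² = π² × 106×10⁹ × 9.027×10^-6 / 4.390² = 4.900×10^5 N

P_cr ≈ 490 kN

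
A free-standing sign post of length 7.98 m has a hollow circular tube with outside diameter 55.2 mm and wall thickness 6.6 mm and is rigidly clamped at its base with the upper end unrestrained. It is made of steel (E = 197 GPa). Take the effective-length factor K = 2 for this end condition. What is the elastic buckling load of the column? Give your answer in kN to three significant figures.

Inner diameter d_i = 55.2 − 2×6.6 = 42.00 mm
I = π(d_o⁴ − d_i⁴)/64 = π(55.2⁴ − 42.00⁴)/64 = 3.030×10^5 mm⁴
I = 3.030×10^5 mm⁴ = 3.030×10^-7 m⁴
Effective length L_e = K·L = 2 × 7.98 = 15.96 m
P_cr = π²EI / L_e² = π² × 197×10⁹ × 3.030×10^-7 / 15.96² = 2.313×10^3 N

P_cr ≈ 2.31 kN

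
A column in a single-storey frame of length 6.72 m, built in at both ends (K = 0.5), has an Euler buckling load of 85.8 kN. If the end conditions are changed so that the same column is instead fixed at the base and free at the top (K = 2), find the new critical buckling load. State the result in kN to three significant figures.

P_cr ∝ 1/K², so P_cr,new = P_cr,old × (K_old/K_new)² = 85.8 × (0.5/2)²
= 85.8 × 0.06250 = 5.36 kN

P_cr ≈ 5.36 kN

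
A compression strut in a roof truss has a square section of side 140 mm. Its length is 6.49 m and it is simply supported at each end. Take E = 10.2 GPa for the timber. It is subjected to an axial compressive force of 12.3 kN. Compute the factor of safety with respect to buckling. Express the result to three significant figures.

n ≈ 6.22

I = a⁴/12 = 140⁴/12 = 3.201×10^7 mm⁴
I = 3.201×10^7 mm⁴ = 3.201×10^-5 m⁴
Effective length L_e = K·L = 1 × 6.49 = 6.490 m
P_cr = π²EI / L_e² = π² × 10.2×10⁹ × 3.201×10^-5 / 6.490² = 7.651×10^4 N
Factor of safety n = P_cr / P = 76.514 / 12.3 = 6.22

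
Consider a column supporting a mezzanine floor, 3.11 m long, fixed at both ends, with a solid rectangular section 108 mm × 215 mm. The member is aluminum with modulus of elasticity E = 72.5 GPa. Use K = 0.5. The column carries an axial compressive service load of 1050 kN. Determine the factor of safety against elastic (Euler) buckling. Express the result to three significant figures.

Buckling occurs about the weak axis: I_min = h·b³/12 with b = 108 mm (the shorter side).
I_min = 215×108³/12 = 2.257×10^7 mm⁴
I = 2.257×10^7 mm⁴ = 2.257×10^-5 m⁴
Effective length L_e = K·L = 0.5 × 3.11 = 1.555 m
P_cr = π²EI / L_e² = π² × 72.5×10⁹ × 2.257×10^-5 / 1.555² = 6.679×10^6 N
Factor of safety n = P_cr / P = 6678.9 / 1050 = 6.36

n ≈ 6.36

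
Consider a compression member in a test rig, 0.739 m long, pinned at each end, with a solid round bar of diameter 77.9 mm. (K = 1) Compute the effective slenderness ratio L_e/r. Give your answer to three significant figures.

λ ≈ 37.9

For a solid circle r = d/4 = 77.9/4 = 19.48 mm
L_e = K·L = 1 × 0.739 m = 0.7390 m = 739.00 mm
λ = L_e / r_min = 739.00 / 19.48 = 37.9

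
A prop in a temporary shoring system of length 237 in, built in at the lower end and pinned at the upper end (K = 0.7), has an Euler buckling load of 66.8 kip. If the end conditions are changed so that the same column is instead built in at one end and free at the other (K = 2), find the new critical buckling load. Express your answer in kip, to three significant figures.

P_cr ∝ 1/K², so P_cr,new = P_cr,old × (K_old/K_new)² = 66.8 × (0.7/2)²
= 66.8 × 0.1225 = 8.18 kip

P_cr ≈ 8.18 kip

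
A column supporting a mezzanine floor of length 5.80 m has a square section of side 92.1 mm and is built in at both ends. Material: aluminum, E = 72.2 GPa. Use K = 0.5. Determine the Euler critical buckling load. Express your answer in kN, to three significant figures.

P_cr ≈ 508 kN

I = a⁴/12 = 92.1⁴/12 = 5.996×10^6 mm⁴
I = 5.996×10^6 mm⁴ = 5.996×10^-6 m⁴
Effective length L_e = K·L = 0.5 × 5.80 = 2.900 m
P_cr = π²EI / L_e² = π² × 72.2×10⁹ × 5.996×10^-6 / 2.900² = 5.080×10^5 N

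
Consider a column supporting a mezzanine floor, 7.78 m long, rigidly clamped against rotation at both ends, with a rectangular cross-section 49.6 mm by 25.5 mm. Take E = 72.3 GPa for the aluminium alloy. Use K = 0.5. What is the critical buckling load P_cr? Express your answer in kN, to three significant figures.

Buckling occurs about the weak axis: I_min = h·b³/12 with b = 25.5 mm (the shorter side).
I_min = 49.6×25.5³/12 = 6.854×10^4 mm⁴
I = 6.854×10^4 mm⁴ = 6.854×10^-8 m⁴
Effective length L_e = K·L = 0.5 × 7.78 = 3.890 m
P_cr = π²EI / L_e² = π² × 72.3×10⁹ × 6.854×10^-8 / 3.890² = 3.232×10^3 N

P_cr ≈ 3.23 kN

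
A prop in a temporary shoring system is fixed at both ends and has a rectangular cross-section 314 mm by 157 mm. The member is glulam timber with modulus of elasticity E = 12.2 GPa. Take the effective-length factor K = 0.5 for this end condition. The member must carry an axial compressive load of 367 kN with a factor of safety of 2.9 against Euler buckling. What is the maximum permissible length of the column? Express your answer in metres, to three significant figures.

Buckling occurs about the weak axis: I_min = h·b³/12 with b = 157 mm (the shorter side).
I_min = 314×157³/12 = 1.013×10^8 mm⁴
I = 1.013×10^-4 m⁴
Required critical load P_cr = n·P = 2.9 × 367 = 1064 kN = 1.064×10^6 N
From P_cr = π²EI/(K·L)²:  L = (1/K)·√(π²EI/P_cr) = (1/0.5)·√(π²×1.22×10^10×1.013×10^-4/1.064×10^6)
L = 6.77 m

L_max ≈ 6.77 m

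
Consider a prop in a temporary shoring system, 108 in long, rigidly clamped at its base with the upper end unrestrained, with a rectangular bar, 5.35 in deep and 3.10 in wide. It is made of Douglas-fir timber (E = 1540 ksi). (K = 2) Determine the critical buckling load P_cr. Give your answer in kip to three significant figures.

Buckling occurs about the weak axis: I_min = h·b³/12 with b = 3.10 in (the shorter side).
I_min = 5.35×3.10³/12 = 13.28 in⁴
Effective length L_e = K·L = 2 × 108 = 216.0 in
P_cr = π²EI / L_e² = π² × 1540×10³ × 13.28 / 216.0² = 4.327×10^3 lb

P_cr ≈ 4.33 kip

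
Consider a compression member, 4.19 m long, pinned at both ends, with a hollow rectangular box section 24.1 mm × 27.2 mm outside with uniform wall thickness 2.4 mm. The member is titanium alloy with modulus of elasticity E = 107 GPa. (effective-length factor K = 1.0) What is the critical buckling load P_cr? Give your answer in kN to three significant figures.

P_cr ≈ 1.10 kN

Inner dimensions: h_i = 27.2 − 2×2.4 = 22.40 mm, b_i = 24.1 − 2×2.4 = 19.30 mm
Weak-axis I_min = (h_o·b_o³ − h_i·b_i³)/12 with b_o = 24.1, b_i = 19.30 mm (shorter outer/inner sides).
I_min = (27.2×24.1³ − 22.40×19.30³)/12 = 1.831×10^4 mm⁴
I = 1.831×10^4 mm⁴ = 1.831×10^-8 m⁴
Effective length L_e = K·L = 1 × 4.19 = 4.190 m
P_cr = π²EI / L_e² = π² × 107×10⁹ × 1.831×10^-8 / 4.190² = 1.101×10^3 N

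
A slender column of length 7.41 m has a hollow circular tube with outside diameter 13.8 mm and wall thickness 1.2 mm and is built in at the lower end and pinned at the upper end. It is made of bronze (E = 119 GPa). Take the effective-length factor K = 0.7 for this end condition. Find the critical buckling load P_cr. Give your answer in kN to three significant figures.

P_cr ≈ 0.0415 kN

Inner diameter d_i = 13.8 − 2×1.2 = 11.40 mm
I = π(d_o⁴ − d_i⁴)/64 = π(13.8⁴ − 11.40⁴)/64 = 951.2 mm⁴
I = 951.2 mm⁴ = 9.512×10^-10 m⁴
Effective length L_e = K·L = 0.7 × 7.41 = 5.187 m
P_cr = π²EI / L_e² = π² × 119×10⁹ × 9.512×10^-10 / 5.187² = 41.52 N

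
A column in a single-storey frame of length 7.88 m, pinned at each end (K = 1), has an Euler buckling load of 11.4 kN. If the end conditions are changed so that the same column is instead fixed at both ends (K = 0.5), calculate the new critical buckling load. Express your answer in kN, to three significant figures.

P_cr ∝ 1/K², so P_cr,new = P_cr,old × (K_old/K_new)² = 11.4 × (1/0.5)²
= 11.4 × 4.000 = 45.6 kN

P_cr ≈ 45.6 kN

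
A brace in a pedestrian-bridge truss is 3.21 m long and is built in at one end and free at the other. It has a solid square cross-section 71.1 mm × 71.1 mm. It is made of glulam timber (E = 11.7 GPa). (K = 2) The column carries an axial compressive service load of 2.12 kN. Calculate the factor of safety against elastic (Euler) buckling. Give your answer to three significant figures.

I = a⁴/12 = 71.1⁴/12 = 2.130×10^6 mm⁴
I = 2.130×10^6 mm⁴ = 2.130×10^-6 m⁴
Effective length L_e = K·L = 2 × 3.21 = 6.420 m
P_cr = π²EI / L_e² = π² × 11.7×10⁹ × 2.130×10^-6 / 6.420² = 5.966×10^3 N
Factor of safety n = P_cr / P = 5.9664 / 2.12 = 2.81

n ≈ 2.81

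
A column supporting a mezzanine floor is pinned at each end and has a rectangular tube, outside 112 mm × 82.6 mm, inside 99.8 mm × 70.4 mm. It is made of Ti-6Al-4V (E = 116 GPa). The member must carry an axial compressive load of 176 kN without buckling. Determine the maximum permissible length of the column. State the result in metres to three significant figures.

Weak-axis I_min = (h_o·b_o³ − h_i·b_i³)/12 with b_o = 82.6, b_i = 70.40 mm (shorter outer/inner sides).
I_min = (112×82.6³ − 99.80×70.40³)/12 = 2.358×10^6 mm⁴
I = 2.358×10^-6 m⁴
At the buckling limit P_cr = P = 1.760×10^5 N
From P_cr = π²EI/(K·L)²:  L = (1/K)·√(π²EI/P_cr) = (1/1)·√(π²×1.16×10^11×2.358×10^-6/1.760×10^5)
L = 3.92 m

L_max ≈ 3.92 m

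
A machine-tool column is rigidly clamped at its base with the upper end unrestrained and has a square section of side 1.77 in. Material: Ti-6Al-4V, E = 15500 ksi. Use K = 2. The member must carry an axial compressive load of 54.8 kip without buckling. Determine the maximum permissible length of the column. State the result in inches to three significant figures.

L_max ≈ 23.9 in

I = a⁴/12 = 1.77⁴/12 = 0.8179 in⁴
At the buckling limit P_cr = P = 5.480×10^4 lb
From P_cr = π²EI/(K·L)²:  L = (1/K)·√(π²EI/P_cr) = (1/2)·√(π²×1.55×10^7×0.8179/5.480×10^4)
L = 23.9 in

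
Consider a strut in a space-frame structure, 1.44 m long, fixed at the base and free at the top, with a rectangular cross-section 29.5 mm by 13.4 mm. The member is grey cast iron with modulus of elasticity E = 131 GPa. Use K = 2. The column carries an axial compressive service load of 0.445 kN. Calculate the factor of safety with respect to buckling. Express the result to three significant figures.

n ≈ 2.07

Buckling occurs about the weak axis: I_min = h·b³/12 with b = 13.4 mm (the shorter side).
I_min = 29.5×13.4³/12 = 5.915×10^3 mm⁴
I = 5.915×10^3 mm⁴ = 5.915×10^-9 m⁴
Effective length L_e = K·L = 2 × 1.44 = 2.880 m
P_cr = π²EI / L_e² = π² × 131×10⁹ × 5.915×10^-9 / 2.880² = 922.0 N
Factor of safety n = P_cr / P = 0.92202 / 0.445 = 2.07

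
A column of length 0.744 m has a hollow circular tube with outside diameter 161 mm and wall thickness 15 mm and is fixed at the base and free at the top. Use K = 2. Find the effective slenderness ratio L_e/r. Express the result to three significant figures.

λ ≈ 28.7

Inner diameter d_i = 161 − 2×15 = 131.0 mm
I = π(d_o⁴ − d_i⁴)/64 = π(161⁴ − 131.0⁴)/64 = 1.853×10^7 mm⁴
A = 6.880×10^3 mm²;  r_min = √(I/A) = √(1.853×10^7/6.880×10^3) = 51.89 mm
L_e = K·L = 2 × 0.744 m = 1.488 m = 1488.0 mm
λ = L_e / r_min = 1488.0 / 51.89 = 28.7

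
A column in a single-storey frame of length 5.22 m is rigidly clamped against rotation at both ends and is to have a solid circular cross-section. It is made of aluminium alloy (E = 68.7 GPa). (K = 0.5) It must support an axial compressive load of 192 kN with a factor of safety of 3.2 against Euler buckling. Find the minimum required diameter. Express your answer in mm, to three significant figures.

Required P_cr = n·P = 3.2 × 192 = 614.4 kN
L_e = K·L = 0.5 × 5.22 = 2.610 m
Required I = P_cr·L_e²/(π²E) = 6.144×10^5 × 2.610² / (π² × 6.87×10^10) = 6.173×10^-6 m⁴
I_req = 6.173×10^6 mm⁴
Solid circle: I = πd⁴/64  ⇒  d = (64I/π)^(1/4) = (64×6.173×10^6/π)^(1/4) = 106 mm

d ≈ 106 mm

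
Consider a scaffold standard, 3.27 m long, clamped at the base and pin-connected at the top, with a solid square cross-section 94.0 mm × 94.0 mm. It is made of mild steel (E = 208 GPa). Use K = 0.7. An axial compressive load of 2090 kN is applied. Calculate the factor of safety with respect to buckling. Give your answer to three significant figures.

I = a⁴/12 = 94.0⁴/12 = 6.506×10^6 mm⁴
I = 6.506×10^6 mm⁴ = 6.506×10^-6 m⁴
Effective length L_e = K·L = 0.7 × 3.27 = 2.289 m
P_cr = π²EI / L_e² = π² × 208×10⁹ × 6.506×10^-6 / 2.289² = 2.549×10^6 N
Factor of safety n = P_cr / P = 2549.2 / 2090 = 1.22

n ≈ 1.22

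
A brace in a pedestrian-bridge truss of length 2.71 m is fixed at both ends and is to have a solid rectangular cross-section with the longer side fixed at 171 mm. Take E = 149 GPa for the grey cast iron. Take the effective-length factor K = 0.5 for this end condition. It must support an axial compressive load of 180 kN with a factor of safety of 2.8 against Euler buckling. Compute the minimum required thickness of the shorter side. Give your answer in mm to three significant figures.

Required P_cr = n·P = 2.8 × 180 = 504.0 kN
L_e = K·L = 0.5 × 2.71 = 1.355 m
Required I = P_cr·L_e²/(π²E) = 5.040×10^5 × 1.355² / (π² × 1.49×10^11) = 6.292×10^-7 m⁴
I_req = 6.292×10^5 mm⁴
Rectangle, weak axis: I_min = h·b³/12 with h = 171 mm fixed  ⇒  b = (12I/h)^(1/3) = 35.3 mm

b ≈ 35.3 mm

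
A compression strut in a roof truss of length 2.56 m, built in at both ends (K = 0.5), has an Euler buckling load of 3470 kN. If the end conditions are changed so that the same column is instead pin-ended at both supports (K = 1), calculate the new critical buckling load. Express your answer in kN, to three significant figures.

P_cr ≈ 868 kN

P_cr ∝ 1/K², so P_cr,new = P_cr,old × (K_old/K_new)² = 3470 × (0.5/1)²
= 3470 × 0.2500 = 868 kN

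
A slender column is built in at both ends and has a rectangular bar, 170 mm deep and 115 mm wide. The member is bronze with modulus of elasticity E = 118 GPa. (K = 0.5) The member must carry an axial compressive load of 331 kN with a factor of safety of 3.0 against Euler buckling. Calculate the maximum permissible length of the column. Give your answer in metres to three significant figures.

L_max ≈ 10.1 m

Buckling occurs about the weak axis: I_min = h·b³/12 with b = 115 mm (the shorter side).
I_min = 170×115³/12 = 2.155×10^7 mm⁴
I = 2.155×10^-5 m⁴
Required critical load P_cr = n·P = 3.0 × 331 = 993.0 kN = 9.930×10^5 N
From P_cr = π²EI/(K·L)²:  L = (1/K)·√(π²EI/P_cr) = (1/0.5)·√(π²×1.18×10^11×2.155×10^-5/9.930×10^5)
L = 10.1 m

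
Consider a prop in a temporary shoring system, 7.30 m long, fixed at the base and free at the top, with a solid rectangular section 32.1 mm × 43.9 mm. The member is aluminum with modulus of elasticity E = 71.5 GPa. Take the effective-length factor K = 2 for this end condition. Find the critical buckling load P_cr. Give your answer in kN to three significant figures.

Buckling occurs about the weak axis: I_min = h·b³/12 with b = 32.1 mm (the shorter side).
I_min = 43.9×32.1³/12 = 1.210×10^5 mm⁴
I = 1.210×10^5 mm⁴ = 1.210×10^-7 m⁴
Effective length L_e = K·L = 2 × 7.30 = 14.60 m
P_cr = π²EI / L_e² = π² × 71.5×10⁹ × 1.210×10^-7 / 14.60² = 400.6 N

P_cr ≈ 0.401 kN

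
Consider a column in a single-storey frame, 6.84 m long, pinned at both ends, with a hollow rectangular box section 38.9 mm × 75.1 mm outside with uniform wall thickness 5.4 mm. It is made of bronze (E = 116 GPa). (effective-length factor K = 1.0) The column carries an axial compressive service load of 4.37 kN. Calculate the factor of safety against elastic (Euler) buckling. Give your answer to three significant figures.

Inner dimensions: h_i = 75.1 − 2×5.4 = 64.30 mm, b_i = 38.9 − 2×5.4 = 28.10 mm
Weak-axis I_min = (h_o·b_o³ − h_i·b_i³)/12 with b_o = 38.9, b_i = 28.10 mm (shorter outer/inner sides).
I_min = (75.1×38.9³ − 64.30×28.10³)/12 = 2.495×10^5 mm⁴
I = 2.495×10^5 mm⁴ = 2.495×10^-7 m⁴
Effective length L_e = K·L = 1 × 6.84 = 6.840 m
P_cr = π²EI / L_e² = π² × 116×10⁹ × 2.495×10^-7 / 6.840² = 6.105×10^3 N
Factor of safety n = P_cr / P = 6.1054 / 4.37 = 1.40

n ≈ 1.40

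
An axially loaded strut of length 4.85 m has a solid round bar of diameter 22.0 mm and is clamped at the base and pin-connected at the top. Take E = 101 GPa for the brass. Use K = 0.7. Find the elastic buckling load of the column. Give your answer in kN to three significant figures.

P_cr ≈ 0.994 kN

I = πd⁴/64 = π×22.0⁴/64 = 1.150×10^4 mm⁴
I = 1.150×10^4 mm⁴ = 1.150×10^-8 m⁴
Effective length L_e = K·L = 0.7 × 4.85 = 3.395 m
P_cr = π²EI / L_e² = π² × 101×10⁹ × 1.150×10^-8 / 3.395² = 994.5 N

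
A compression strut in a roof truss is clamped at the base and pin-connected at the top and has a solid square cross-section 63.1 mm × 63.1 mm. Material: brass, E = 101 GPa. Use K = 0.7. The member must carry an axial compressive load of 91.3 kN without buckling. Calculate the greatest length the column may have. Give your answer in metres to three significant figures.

L_max ≈ 5.43 m

I = a⁴/12 = 63.1⁴/12 = 1.321×10^6 mm⁴
I = 1.321×10^-6 m⁴
At the buckling limit P_cr = P = 9.130×10^4 N
From P_cr = π²EI/(K·L)²:  L = (1/K)·√(π²EI/P_cr) = (1/0.7)·√(π²×1.01×10^11×1.321×10^-6/9.130×10^4)
L = 5.43 m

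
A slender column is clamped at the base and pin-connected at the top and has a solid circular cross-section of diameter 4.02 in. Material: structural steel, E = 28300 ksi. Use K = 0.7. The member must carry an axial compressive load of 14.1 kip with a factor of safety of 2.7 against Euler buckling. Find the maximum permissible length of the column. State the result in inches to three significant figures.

L_max ≈ 438 in

I = πd⁴/64 = π×4.02⁴/64 = 12.82 in⁴
Required critical load P_cr = n·P = 2.7 × 14.1 = 38.07 kip = 3.807×10^4 lb
From P_cr = π²EI/(K·L)²:  L = (1/K)·√(π²EI/P_cr) = (1/0.7)·√(π²×2.83×10^7×12.82/3.807×10^4)
L = 438 in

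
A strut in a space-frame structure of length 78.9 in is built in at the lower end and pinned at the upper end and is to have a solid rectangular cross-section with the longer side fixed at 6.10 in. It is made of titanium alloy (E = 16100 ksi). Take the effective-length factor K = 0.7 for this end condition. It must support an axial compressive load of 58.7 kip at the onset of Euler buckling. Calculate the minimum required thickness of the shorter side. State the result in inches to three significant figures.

L_e = K·L = 0.7 × 78.9 = 55.23 in
Required I = P_cr·L_e²/(π²E) = 5.870×10^4 × 55.23² / (π² × 1.61×10^7) = 1.127 in⁴
Rectangle, weak axis: I_min = h·b³/12 with h = 6.10 in fixed  ⇒  b = (12I/h)^(1/3) = 1.30 in

b ≈ 1.30 in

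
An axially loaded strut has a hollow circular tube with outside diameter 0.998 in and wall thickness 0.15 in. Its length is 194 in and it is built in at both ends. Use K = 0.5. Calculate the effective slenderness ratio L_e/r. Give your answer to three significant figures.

λ ≈ 319

Inner diameter d_i = 0.998 − 2×0.15 = 0.6980 in
I = π(d_o⁴ − d_i⁴)/64 = π(0.998⁴ − 0.6980⁴)/64 = 3.704×10^-2 in⁴
A = 0.3996 in²;  r_min = √(I/A) = √(3.704×10^-2/0.3996) = 0.3045 in
L_e = K·L = 0.5 × 194 = 97.00 in
λ = L_e / r_min = 97.000 / 0.3045 = 319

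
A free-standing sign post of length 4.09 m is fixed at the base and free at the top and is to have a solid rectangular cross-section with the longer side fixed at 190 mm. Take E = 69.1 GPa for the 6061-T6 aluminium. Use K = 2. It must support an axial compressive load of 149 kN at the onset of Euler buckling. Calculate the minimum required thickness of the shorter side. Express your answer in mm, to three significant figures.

b ≈ 97.4 mm

L_e = K·L = 2 × 4.09 = 8.180 m
Required I = P_cr·L_e²/(π²E) = 1.490×10^5 × 8.180² / (π² × 6.91×10^10) = 1.462×10^-5 m⁴
I_req = 1.462×10^7 mm⁴
Rectangle, weak axis: I_min = h·b³/12 with h = 190 mm fixed  ⇒  b = (12I/h)^(1/3) = 97.4 mm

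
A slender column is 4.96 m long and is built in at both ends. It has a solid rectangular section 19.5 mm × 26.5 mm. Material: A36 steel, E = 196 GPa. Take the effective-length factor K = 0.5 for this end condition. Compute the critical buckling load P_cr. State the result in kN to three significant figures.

P_cr ≈ 5.15 kN

Buckling occurs about the weak axis: I_min = h·b³/12 with b = 19.5 mm (the shorter side).
I_min = 26.5×19.5³/12 = 1.637×10^4 mm⁴
I = 1.637×10^4 mm⁴ = 1.637×10^-8 m⁴
Effective length L_e = K·L = 0.5 × 4.96 = 2.480 m
P_cr = π²EI / L_e² = π² × 196×10⁹ × 1.637×10^-8 / 2.480² = 5.150×10^3 N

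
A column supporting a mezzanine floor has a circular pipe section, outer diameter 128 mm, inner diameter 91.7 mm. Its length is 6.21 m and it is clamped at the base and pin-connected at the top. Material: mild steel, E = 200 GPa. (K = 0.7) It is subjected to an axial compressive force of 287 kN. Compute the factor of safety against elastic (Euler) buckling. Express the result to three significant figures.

d_o = 128 mm, d_i = 91.7 mm
I = π(d_o⁴ − d_i⁴)/64 = π(128⁴ − 91.70⁴)/64 = 9.706×10^6 mm⁴
I = 9.706×10^6 mm⁴ = 9.706×10^-6 m⁴
Effective length L_e = K·L = 0.7 × 6.21 = 4.347 m
P_cr = π²EI / L_e² = π² × 200×10⁹ × 9.706×10^-6 / 4.347² = 1.014×10^6 N
Factor of safety n = P_cr / P = 1013.9 / 287 = 3.53

n ≈ 3.53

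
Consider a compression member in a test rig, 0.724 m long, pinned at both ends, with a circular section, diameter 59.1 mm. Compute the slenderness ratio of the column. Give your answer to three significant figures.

For a solid circle r = d/4 = 59.1/4 = 14.78 mm
L_e = K·L = 1 × 0.724 m = 0.7240 m = 724.00 mm
λ = L_e / r_min = 724.00 / 14.78 = 49.0

λ ≈ 49.0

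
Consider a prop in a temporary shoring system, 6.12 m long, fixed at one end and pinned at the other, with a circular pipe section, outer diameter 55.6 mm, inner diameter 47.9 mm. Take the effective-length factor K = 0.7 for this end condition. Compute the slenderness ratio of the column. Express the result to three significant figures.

λ ≈ 233

d_o = 55.6 mm, d_i = 47.9 mm
I = π(d_o⁴ − d_i⁴)/64 = π(55.6⁴ − 47.90⁴)/64 = 2.107×10^5 mm⁴
A = 625.9 mm²;  r_min = √(I/A) = √(2.107×10^5/625.9) = 18.35 mm
L_e = K·L = 0.7 × 6.12 m = 4.284 m = 4284.0 mm
λ = L_e / r_min = 4284.0 / 18.35 = 233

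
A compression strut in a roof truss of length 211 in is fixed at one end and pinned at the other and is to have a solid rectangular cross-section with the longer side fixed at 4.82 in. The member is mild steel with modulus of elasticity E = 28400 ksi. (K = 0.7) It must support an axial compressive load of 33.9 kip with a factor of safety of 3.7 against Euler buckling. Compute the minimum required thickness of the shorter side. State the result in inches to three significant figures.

b ≈ 2.90 in

Required P_cr = n·P = 3.7 × 33.9 = 125.4 kip
L_e = K·L = 0.7 × 211 = 147.7 in
Required I = P_cr·L_e²/(π²E) = 1.254×10^5 × 147.7² / (π² × 2.84×10^7) = 9.762 in⁴
Rectangle, weak axis: I_min = h·b³/12 with h = 4.82 in fixed  ⇒  b = (12I/h)^(1/3) = 2.90 in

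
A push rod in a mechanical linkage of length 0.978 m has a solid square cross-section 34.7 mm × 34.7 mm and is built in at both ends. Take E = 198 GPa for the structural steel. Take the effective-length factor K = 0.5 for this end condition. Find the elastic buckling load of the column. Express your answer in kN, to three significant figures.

I = a⁴/12 = 34.7⁴/12 = 1.208×10^5 mm⁴
I = 1.208×10^5 mm⁴ = 1.208×10^-7 m⁴
Effective length L_e = K·L = 0.5 × 0.978 = 0.4890 m
P_cr = π²EI / L_e² = π² × 198×10⁹ × 1.208×10^-7 / 0.4890² = 9.874×10^5 N

P_cr ≈ 987 kN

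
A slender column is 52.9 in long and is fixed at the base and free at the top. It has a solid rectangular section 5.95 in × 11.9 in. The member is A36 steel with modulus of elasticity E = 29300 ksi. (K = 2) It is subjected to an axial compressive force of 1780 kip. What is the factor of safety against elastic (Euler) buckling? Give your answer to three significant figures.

Buckling occurs about the weak axis: I_min = h·b³/12 with b = 5.95 in (the shorter side).
I_min = 11.9×5.95³/12 = 208.9 in⁴
Effective length L_e = K·L = 2 × 52.9 = 105.8 in
P_cr = π²EI / L_e² = π² × 29300×10³ × 208.9 / 105.8² = 5.397×10^6 lb
Factor of safety n = P_cr / P = 5396.5 / 1780 = 3.03

n ≈ 3.03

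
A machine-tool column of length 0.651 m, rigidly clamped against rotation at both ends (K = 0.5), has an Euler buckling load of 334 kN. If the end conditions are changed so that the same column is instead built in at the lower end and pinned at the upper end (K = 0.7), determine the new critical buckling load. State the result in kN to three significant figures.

P_cr ∝ 1/K², so P_cr,new = P_cr,old × (K_old/K_new)² = 334 × (0.5/0.7)²
= 334 × 0.5102 = 170 kN

P_cr ≈ 170 kN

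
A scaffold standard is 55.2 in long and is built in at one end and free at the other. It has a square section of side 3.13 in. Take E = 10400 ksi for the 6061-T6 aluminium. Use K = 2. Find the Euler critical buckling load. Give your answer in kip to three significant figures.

I = a⁴/12 = 3.13⁴/12 = 7.998 in⁴
Effective length L_e = K·L = 2 × 55.2 = 110.4 in
P_cr = π²EI / L_e² = π² × 10400×10³ × 7.998 / 110.4² = 6.736×10^4 lb

P_cr ≈ 67.4 kip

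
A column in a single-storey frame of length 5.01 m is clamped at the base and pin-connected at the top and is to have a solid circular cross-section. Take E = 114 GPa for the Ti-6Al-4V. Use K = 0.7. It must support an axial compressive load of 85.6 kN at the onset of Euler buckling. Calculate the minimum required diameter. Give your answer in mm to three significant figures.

L_e = K·L = 0.7 × 5.01 = 3.507 m
Required I = P_cr·L_e²/(π²E) = 8.560×10^4 × 3.507² / (π² × 1.14×10^11) = 9.357×10^-7 m⁴
I_req = 9.357×10^5 mm⁴
Solid circle: I = πd⁴/64  ⇒  d = (64I/π)^(1/4) = (64×9.357×10^5/π)^(1/4) = 66.1 mm

d ≈ 66.1 mm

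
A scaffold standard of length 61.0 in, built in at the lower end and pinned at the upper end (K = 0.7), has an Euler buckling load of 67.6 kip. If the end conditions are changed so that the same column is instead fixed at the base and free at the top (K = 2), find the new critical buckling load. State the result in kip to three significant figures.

P_cr ∝ 1/K², so P_cr,new = P_cr,old × (K_old/K_new)² = 67.6 × (0.7/2)²
= 67.6 × 0.1225 = 8.28 kip

P_cr ≈ 8.28 kip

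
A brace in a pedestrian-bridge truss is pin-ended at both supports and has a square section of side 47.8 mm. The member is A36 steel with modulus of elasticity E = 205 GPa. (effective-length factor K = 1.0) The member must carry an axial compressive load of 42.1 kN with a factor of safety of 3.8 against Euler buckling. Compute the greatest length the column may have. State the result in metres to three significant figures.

L_max ≈ 2.35 m

I = a⁴/12 = 47.8⁴/12 = 4.350×10^5 mm⁴
I = 4.350×10^-7 m⁴
Required critical load P_cr = n·P = 3.8 × 42.1 = 160.0 kN = 1.600×10^5 N
From P_cr = π²EI/(K·L)²:  L = (1/K)·√(π²EI/P_cr) = (1/1)·√(π²×2.05×10^11×4.350×10^-7/1.600×10^5)
L = 2.35 m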